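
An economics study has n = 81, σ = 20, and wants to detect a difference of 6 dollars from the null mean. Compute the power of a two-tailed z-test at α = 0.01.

SE = σ/√n = 20/√81 = 2.222. Non-centrality λ = d/SE = 6/2.222 = 2.7. Power ≈ Φ(λ - z_{α/2}) = Φ(2.7 - 2.576) = Φ(0.124) = 0.549.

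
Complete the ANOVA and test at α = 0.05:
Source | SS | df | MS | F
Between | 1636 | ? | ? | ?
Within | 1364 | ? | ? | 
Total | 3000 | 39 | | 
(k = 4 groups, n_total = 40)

df_between = 3, df_within = 36. MS_between = 545.33, MS_within = 37.89. F = 14.393, F_crit ≈ 2.866. Reject H₀.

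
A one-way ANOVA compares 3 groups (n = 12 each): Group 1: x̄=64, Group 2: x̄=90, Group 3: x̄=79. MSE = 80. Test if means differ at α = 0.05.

Grand mean = 77.67. SS_between = 4088.0, MS_between = 2044.0. F = 25.55, F_crit ≈ 3.285. Reject H₀.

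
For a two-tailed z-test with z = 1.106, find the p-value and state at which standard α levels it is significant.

p = 2·P(Z > |1.106|) = 2·(1 - Φ(1.106)) ≈ 0.2687. Not significant at any standard level.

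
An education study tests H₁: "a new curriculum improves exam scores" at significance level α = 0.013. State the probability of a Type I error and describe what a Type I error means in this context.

P(Type I error) = α = 0.013. A Type I error is rejecting H₀ when H₀ is actually true (false positive) — here, concluding that a new curriculum improves exam scores when in fact this is not the case. Consequence: adopting a curriculum that gives no real benefit — disruption for nothing.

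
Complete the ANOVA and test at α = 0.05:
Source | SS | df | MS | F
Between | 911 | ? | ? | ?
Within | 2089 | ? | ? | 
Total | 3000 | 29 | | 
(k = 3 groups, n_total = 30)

df_between = 2, df_within = 27. MS_between = 455.5, MS_within = 77.37. F = 5.887, F_crit ≈ 3.354. Reject H₀.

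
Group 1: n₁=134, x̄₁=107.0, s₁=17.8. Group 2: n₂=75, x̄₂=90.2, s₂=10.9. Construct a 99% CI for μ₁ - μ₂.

Difference = 16.8. SE = √(17.8²/134 + 10.9²/75) = 1.987. CI = (11.68, 21.92)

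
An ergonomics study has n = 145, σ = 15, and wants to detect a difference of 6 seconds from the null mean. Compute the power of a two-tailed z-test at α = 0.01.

SE = σ/√n = 15/√145 = 1.246. Non-centrality λ = d/SE = 6/1.246 = 4.817. Power ≈ Φ(λ - z_{α/2}) = Φ(4.817 - 2.576) = Φ(2.241) = 0.987.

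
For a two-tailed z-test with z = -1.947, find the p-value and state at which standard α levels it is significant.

p = 2·P(Z > |-1.947|) = 2·(1 - Φ(1.947)) ≈ 0.0515. Significant at α = 0.1.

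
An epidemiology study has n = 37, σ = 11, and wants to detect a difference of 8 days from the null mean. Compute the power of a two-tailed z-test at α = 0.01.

SE = σ/√n = 11/√37 = 1.808. Non-centrality λ = d/SE = 8/1.808 = 4.424. Power ≈ Φ(λ - z_{α/2}) = Φ(4.424 - 2.576) = Φ(1.848) = 0.968.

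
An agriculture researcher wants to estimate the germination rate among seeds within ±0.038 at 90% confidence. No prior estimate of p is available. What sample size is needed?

Conservative approach: use p = 0.5 (maximizes p(1-p) = 0.25). n = z²(0.25)/E² = 1.645²×0.25/0.038² = 468.5 → n = 469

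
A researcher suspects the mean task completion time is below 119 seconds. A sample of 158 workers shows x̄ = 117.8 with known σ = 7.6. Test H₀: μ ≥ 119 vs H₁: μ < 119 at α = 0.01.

z = -1.985. Critical value: -2.33. Fail to reject H₀.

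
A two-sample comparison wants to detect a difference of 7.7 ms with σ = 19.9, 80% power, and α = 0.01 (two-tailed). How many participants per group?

n per group = 2(z_α/2 + z_β)²σ²/d² = 2×(2.576 + 0.84)²×19.9²/7.7² = 155.9 → n = 156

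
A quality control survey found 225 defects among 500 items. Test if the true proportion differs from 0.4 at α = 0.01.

p̂ = 0.45, p₀ = 0.4. z = (p̂ - p₀)/√(p₀(1-p₀)/n) = 2.282. Critical: ±2.576. Fail to reject H₀.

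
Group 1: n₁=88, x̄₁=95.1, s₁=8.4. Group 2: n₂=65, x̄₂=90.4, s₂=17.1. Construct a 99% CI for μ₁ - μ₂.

Difference = 4.7. SE = √(8.4²/88 + 17.1²/65) = 2.302. CI = (-1.23, 10.63)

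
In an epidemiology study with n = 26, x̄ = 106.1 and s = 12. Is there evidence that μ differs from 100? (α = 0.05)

t = (x̄ - μ₀)/(s/√n) = (106.1 - 100)/(12/√26) = 2.592. df = 25, critical t = ±2.06. Reject H₀.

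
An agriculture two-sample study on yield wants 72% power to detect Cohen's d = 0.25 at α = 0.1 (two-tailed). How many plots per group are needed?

z_{α/2} = 1.645, z_β = Φ⁻¹(0.72) = 0.583. For small effect (d = 0.25): n per group = 2(z_{α/2} + z_β)²/d² = 2(1.645 + 0.583)²/0.25² = 158.8 → 159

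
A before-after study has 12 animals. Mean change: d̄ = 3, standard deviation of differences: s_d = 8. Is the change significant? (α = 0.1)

t = d̄/(s_d/√n) = 3/(8/√12) = 1.299. df = 11, critical t = ±1.796. Fail to reject H₀.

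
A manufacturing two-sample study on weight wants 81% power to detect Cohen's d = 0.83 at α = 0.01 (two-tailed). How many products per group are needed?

z_{α/2} = 2.576, z_β = Φ⁻¹(0.81) = 0.878. For large effect (d = 0.83): n per group = 2(z_{α/2} + z_β)²/d² = 2(2.576 + 0.878)²/0.83² = 34.6 → 35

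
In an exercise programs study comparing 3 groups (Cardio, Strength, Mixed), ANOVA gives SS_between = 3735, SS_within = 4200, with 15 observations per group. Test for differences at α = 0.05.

df_between = 2, df_within = 42. F = MS_between/MS_within = 1867.5/100.0 = 18.675. F_crit ≈ 3.22. Reject H₀. At least one mean differs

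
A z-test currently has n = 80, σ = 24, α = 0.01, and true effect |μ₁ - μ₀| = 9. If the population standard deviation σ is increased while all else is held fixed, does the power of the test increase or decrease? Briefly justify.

Power decreases: a larger σ inflates the standard error σ/√n, pulling the sampling distribution under H₁ back toward the critical value.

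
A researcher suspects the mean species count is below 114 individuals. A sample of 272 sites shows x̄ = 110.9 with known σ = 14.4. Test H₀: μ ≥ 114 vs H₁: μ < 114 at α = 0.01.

z = -3.55. Critical value: -2.33. Reject H₀.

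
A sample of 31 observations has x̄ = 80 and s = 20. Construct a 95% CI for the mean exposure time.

CI = x̄ ± t*(s/√n) = 80 ± 2.042(20/√31) = (72.66, 87.34)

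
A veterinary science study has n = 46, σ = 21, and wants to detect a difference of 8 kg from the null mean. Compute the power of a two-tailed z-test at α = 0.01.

SE = σ/√n = 21/√46 = 3.096. Non-centrality λ = d/SE = 8/3.096 = 2.584. Power ≈ Φ(λ - z_{α/2}) = Φ(2.584 - 2.576) = Φ(0.008) = 0.503.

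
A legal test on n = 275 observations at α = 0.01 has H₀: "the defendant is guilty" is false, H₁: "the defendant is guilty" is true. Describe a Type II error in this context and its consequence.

Type II error: failing to reject H₀ when it is false — concluding that the defendant is guilty is not supported when in fact it is. Consequence: acquitting a guilty person.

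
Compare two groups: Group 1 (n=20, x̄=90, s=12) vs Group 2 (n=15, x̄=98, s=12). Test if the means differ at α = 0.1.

Pooled sp = 12.0. t = -1.952, df = 33. Critical t = ±1.692. Reject H₀.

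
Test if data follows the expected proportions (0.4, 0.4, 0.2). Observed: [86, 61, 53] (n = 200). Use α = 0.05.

Expected: [80.0, 80.0, 40.0]. χ² = 9.188. df = 2, critical = 5.991. Reject H₀.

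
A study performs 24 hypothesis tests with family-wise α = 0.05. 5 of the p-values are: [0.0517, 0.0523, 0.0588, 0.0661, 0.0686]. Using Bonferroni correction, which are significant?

Bonferroni α = 0.05/24 = 0.00208. None of the given p-values are significant.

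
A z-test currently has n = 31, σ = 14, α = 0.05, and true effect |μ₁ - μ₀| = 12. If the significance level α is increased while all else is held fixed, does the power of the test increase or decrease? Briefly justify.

Power increases: a larger α lowers the critical value, so more of the H₁ sampling distribution falls in the rejection region.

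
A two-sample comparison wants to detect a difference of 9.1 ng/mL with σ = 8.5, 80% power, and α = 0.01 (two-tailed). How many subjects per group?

n per group = 2(z_α/2 + z_β)²σ²/d² = 2×(2.576 + 0.84)²×8.5²/9.1² = 20.4 → n = 21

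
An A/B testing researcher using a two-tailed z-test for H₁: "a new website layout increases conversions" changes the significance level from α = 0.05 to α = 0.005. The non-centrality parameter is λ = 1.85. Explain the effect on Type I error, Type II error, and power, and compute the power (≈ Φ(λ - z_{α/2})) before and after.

Decreasing α from 0.05 to 0.005:
• Type I error rate decreases (α is the Type I rate by definition).
• Critical value moves from z_{α/2} = 1.96 to 2.807, so power = Φ(λ - z_{α/2}) goes from Φ(1.85 - 1.96) = 0.456 to Φ(1.85 - 2.807) = 0.169.
• Type II error rate β = 1 - power therefore increases (0.544 → 0.831).
Appropriate when false positives are costly — here, rolling out a layout that doesn't actually help — wasted engineering effort.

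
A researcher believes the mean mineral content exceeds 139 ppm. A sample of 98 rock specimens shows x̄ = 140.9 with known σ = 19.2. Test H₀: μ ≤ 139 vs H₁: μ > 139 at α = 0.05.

z = 0.98. Critical value: 1.645. Fail to reject H₀.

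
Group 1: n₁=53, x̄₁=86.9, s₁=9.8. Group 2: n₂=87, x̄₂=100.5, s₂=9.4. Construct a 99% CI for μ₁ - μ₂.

Difference = -13.6. SE = √(9.8²/53 + 9.4²/87) = 1.682. CI = (-17.93, -9.27)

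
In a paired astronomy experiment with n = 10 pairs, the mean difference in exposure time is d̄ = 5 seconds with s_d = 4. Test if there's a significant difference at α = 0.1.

t = d̄/(s_d/√n) = 5/(4/√10) = 3.953. df = 9, critical t = ±1.833. Reject H₀.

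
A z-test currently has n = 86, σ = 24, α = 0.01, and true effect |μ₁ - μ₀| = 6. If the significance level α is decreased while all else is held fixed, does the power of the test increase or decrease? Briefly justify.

Power decreases: a smaller α raises the critical value, so less of the H₁ sampling distribution falls in the rejection region.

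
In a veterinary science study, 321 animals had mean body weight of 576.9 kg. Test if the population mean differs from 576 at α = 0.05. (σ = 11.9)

z = (x̄ - μ₀)/(σ/√n) = (576.9 - 576)/(11.9/√321) = 1.355. Critical value: ±1.96. Since |1.355| ≤ 1.96, Fail to reject H₀.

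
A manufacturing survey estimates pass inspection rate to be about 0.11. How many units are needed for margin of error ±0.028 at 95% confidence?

n = z²p(1-p)/E² = 1.96²×0.11×0.89/0.028² = 479.7 → n = 480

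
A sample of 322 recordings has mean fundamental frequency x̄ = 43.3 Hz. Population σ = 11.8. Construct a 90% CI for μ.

CI = x̄ ± z*(σ/√n) = 43.3 ± 1.645(11.8/√322) = 43.3 ± 1.08 = (42.22, 44.38)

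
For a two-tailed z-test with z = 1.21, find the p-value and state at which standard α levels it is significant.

p = 2·P(Z > |1.21|) = 2·(1 - Φ(1.21)) ≈ 0.2263. Not significant at any standard level.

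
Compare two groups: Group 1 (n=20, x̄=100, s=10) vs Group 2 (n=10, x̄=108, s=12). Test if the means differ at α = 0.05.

Pooled sp = 10.68. t = -1.933, df = 28. Critical t = ±2.048. Fail to reject H₀.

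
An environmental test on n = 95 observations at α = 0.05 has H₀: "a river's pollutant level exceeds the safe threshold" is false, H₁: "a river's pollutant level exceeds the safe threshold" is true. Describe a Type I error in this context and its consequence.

Type I error: rejecting H₀ when it is true — concluding that a river's pollutant level exceeds the safe threshold when in fact it is not. Consequence: shutting down a compliant factory unnecessarily.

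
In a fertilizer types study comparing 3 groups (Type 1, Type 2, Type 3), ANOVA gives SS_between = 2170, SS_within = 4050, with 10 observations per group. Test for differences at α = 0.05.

df_between = 2, df_within = 27. F = MS_between/MS_within = 1085.0/150.0 = 7.233. F_crit ≈ 3.354. Reject H₀. At least one mean differs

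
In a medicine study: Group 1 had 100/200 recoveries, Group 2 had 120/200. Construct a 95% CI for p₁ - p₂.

p̂₁ = 0.5, p̂₂ = 0.6. Difference = -0.1. CI = (-0.197, -0.003)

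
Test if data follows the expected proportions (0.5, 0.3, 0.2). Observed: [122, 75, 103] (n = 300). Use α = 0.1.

Expected: [150.0, 90.0, 60.0]. χ² = 38.543. df = 2, critical = 4.605. Reject H₀.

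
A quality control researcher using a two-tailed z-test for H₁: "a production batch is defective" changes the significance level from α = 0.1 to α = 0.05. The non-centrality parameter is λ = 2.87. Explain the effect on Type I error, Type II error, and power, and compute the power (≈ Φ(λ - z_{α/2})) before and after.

Decreasing α from 0.1 to 0.05:
• Type I error rate decreases (α is the Type I rate by definition).
• Critical value moves from z_{α/2} = 1.645 to 1.96, so power = Φ(λ - z_{α/2}) goes from Φ(2.87 - 1.645) = 0.89 to Φ(2.87 - 1.96) = 0.819.
• Type II error rate β = 1 - power therefore increases (0.11 → 0.181).
Appropriate when false positives are costly — here, scrapping a good batch — wasted material and cost for no reason.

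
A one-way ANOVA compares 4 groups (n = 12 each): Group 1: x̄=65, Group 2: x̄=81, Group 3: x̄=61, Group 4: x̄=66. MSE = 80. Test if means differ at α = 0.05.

Grand mean = 68.25. SS_between = 2769.0, MS_between = 923.0. F = 11.537, F_crit ≈ 2.816. Reject H₀.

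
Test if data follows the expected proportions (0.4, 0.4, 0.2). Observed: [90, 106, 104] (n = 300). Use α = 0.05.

Expected: [120.0, 120.0, 60.0]. χ² = 41.4. df = 2, critical = 5.991. Reject H₀.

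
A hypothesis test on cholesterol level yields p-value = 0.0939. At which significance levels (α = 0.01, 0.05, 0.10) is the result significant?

p = 0.0939. Significant at: α = 0.1.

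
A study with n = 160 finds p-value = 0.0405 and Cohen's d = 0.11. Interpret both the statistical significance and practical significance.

Statistically significant (p = 0.0405 < 0.05). Cohen's d = 0.11 indicates a very small effect size. Both statistical and practical significance should be considered.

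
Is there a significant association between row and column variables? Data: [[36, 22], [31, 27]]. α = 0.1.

χ² = 0.883. df = 1, critical = 2.706. Fail to reject H₀. No evidence of dependence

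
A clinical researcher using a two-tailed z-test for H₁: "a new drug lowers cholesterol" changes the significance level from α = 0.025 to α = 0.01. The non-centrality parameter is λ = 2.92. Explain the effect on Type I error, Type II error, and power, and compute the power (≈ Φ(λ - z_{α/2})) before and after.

Decreasing α from 0.025 to 0.01:
• Type I error rate decreases (α is the Type I rate by definition).
• Critical value moves from z_{α/2} = 2.241 to 2.576, so power = Φ(λ - z_{α/2}) goes from Φ(2.92 - 2.241) = 0.751 to Φ(2.92 - 2.576) = 0.635.
• Type II error rate β = 1 - power therefore increases (0.249 → 0.365).
Appropriate when false positives are costly — here, approving an ineffective drug — patients take a useless medication and may skip effective alternatives.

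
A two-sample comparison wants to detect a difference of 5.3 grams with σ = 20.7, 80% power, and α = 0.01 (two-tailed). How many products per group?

n per group = 2(z_α/2 + z_β)²σ²/d² = 2×(2.576 + 0.84)²×20.7²/5.3² = 356.004 → n = 357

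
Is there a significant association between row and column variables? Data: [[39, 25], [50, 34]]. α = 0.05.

χ² = 0.03. df = 1, critical = 3.841. Fail to reject H₀. No evidence of dependence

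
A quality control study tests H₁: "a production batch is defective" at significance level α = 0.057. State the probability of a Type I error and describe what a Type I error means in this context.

P(Type I error) = α = 0.057. A Type I error is rejecting H₀ when H₀ is actually true (false positive) — here, concluding that a production batch is defective when in fact this is not the case. Consequence: scrapping a good batch — wasted material and cost for no reason.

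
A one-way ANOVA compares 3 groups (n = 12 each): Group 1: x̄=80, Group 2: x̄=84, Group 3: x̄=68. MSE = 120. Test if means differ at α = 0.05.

Grand mean = 77.33. SS_between = 1664.0, MS_between = 832.0. F = 6.933, F_crit ≈ 3.285. Reject H₀.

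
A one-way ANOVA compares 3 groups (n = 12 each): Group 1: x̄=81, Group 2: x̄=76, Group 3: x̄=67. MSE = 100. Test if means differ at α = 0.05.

Grand mean = 74.67. SS_between = 1208.0, MS_between = 604.0. F = 6.04, F_crit ≈ 3.285. Reject H₀.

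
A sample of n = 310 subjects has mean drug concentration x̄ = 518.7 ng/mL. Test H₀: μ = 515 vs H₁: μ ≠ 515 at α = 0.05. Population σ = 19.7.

z = (x̄ - μ₀)/(σ/√n) = (518.7 - 515)/(19.7/√310) = 3.307. Critical value: ±1.96. Since |3.307| > 1.96, Reject H₀.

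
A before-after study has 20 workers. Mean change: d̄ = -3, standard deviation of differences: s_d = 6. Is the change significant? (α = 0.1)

t = d̄/(s_d/√n) = -3/(6/√20) = -2.236. df = 19, critical t = ±1.729. Reject H₀.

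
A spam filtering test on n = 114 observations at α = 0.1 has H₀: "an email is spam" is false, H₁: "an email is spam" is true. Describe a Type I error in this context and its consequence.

Type I error: rejecting H₀ when it is true — concluding that an email is spam when in fact it is not. Consequence: a legitimate email is sent to the spam folder and the user misses it.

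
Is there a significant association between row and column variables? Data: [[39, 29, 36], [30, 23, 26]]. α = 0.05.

χ² = 0.065. df = 2, critical = 5.991. Fail to reject H₀. No evidence of dependence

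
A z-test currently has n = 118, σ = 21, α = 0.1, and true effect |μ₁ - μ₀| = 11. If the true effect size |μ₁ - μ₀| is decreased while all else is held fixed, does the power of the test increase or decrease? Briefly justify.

Power decreases: a smaller true effect decreases the non-centrality λ = |μ₁ - μ₀|/(σ/√n).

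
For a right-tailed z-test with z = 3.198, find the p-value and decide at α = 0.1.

p = P(Z > 3.198) = 1 - Φ(3.198) ≈ 0.0007. Since p < 0.1, reject H₀ (significant) at α = 0.1.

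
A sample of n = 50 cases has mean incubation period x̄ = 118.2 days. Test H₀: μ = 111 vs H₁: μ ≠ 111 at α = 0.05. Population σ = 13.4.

z = (x̄ - μ₀)/(σ/√n) = (118.2 - 111)/(13.4/√50) = 3.799. Critical value: ±1.96. Since |3.799| > 1.96, Reject H₀.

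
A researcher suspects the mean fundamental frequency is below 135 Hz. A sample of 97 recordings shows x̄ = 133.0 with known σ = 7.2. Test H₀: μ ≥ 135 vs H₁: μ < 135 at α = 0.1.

z = -2.736. Critical value: -1.28. Reject H₀.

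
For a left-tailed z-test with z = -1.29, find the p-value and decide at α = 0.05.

p = P(Z < -1.29) = Φ(-1.29) ≈ 0.0985. Since p ≥ 0.05, fail to reject H₀ (not significant) at α = 0.05.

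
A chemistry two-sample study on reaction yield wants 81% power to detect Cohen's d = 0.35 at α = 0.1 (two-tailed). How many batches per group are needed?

z_{α/2} = 1.645, z_β = Φ⁻¹(0.81) = 0.878. For small effect (d = 0.35): n per group = 2(z_{α/2} + z_β)²/d² = 2(1.645 + 0.878)²/0.35² = 103.9 → 104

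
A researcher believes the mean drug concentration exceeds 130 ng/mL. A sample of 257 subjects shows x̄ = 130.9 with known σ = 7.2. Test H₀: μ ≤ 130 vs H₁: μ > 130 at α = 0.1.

z = 2.004. Critical value: 1.28. Reject H₀.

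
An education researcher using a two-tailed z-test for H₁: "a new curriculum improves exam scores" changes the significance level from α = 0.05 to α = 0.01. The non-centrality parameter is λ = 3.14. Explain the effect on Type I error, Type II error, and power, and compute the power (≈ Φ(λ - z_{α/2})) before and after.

Decreasing α from 0.05 to 0.01:
• Type I error rate decreases (α is the Type I rate by definition).
• Critical value moves from z_{α/2} = 1.96 to 2.576, so power = Φ(λ - z_{α/2}) goes from Φ(3.14 - 1.96) = 0.881 to Φ(3.14 - 2.576) = 0.714.
• Type II error rate β = 1 - power therefore increases (0.119 → 0.286).
Appropriate when false positives are costly — here, adopting a curriculum that gives no real benefit — disruption for nothing.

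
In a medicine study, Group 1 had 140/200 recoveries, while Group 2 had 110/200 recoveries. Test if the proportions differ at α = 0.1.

p̂₁ = 0.7, p̂₂ = 0.55, pooled p̂ = 0.625. z = 3.098. Critical: ±1.645. Reject H₀.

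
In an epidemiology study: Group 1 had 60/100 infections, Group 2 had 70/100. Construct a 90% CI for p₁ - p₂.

p̂₁ = 0.6, p̂₂ = 0.7. Difference = -0.1. CI = (-0.21, 0.01)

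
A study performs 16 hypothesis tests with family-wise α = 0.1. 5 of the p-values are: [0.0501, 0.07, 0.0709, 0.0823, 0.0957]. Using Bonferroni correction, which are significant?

Bonferroni α = 0.1/16 = 0.00625. None of the given p-values are significant.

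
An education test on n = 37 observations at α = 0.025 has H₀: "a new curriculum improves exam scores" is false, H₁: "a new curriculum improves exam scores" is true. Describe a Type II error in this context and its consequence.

Type II error: failing to reject H₀ when it is false — concluding that a new curriculum improves exam scores is not supported when in fact it is. Consequence: keeping the old curriculum when the new one would have helped students.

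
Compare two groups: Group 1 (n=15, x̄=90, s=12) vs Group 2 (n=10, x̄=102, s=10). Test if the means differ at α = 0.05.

Pooled sp = 11.26. t = -2.611, df = 23. Critical t = ±2.069. Reject H₀.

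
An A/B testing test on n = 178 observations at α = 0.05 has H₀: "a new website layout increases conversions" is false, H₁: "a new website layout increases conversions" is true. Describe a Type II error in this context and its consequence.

Type II error: failing to reject H₀ when it is false — concluding that a new website layout increases conversions is not supported when in fact it is. Consequence: discarding a layout that would have improved conversions — lost revenue.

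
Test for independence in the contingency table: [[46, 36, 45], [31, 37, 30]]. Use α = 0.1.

χ² = 2.235. df = 2, critical = 4.605. Fail to reject H₀. No evidence of dependence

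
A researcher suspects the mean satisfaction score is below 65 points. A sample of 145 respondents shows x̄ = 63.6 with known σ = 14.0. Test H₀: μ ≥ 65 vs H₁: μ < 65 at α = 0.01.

z = -1.204. Critical value: -2.33. Fail to reject H₀.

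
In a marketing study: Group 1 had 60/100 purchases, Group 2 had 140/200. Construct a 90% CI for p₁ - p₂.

p̂₁ = 0.6, p̂₂ = 0.7. Difference = -0.1. CI = (-0.197, -0.003)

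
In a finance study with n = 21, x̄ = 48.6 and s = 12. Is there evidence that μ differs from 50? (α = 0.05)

t = (x̄ - μ₀)/(s/√n) = (48.6 - 50)/(12/√21) = -0.535. df = 20, critical t = ±2.086. Fail to reject H₀.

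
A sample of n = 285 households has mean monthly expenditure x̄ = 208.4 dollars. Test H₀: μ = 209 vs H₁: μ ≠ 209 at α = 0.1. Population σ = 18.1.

z = (x̄ - μ₀)/(σ/√n) = (208.4 - 209)/(18.1/√285) = -0.56. Critical value: ±1.645. Since |-0.56| ≤ 1.645, Fail to reject H₀.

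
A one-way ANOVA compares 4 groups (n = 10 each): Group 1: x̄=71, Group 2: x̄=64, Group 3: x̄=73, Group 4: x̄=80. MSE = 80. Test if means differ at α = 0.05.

Grand mean = 72.0. SS_between = 1300.0, MS_between = 433.33. F = 5.417, F_crit ≈ 2.866. Reject H₀.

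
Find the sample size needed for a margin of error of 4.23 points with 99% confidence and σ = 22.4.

n = (z*σ/E)² = (2.576×22.4/4.23)² = 186.1 → n = 187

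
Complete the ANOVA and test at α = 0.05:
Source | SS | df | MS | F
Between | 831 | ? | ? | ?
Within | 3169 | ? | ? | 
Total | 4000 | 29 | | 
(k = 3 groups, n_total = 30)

df_between = 2, df_within = 27. MS_between = 415.5, MS_within = 117.37. F = 3.54, F_crit ≈ 3.354. Reject H₀.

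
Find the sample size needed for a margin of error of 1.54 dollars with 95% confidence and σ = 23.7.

n = (z*σ/E)² = (1.96×23.7/1.54)² = 909.8 → n = 910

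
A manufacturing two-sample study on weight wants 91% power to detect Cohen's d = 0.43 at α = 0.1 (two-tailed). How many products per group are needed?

z_{α/2} = 1.645, z_β = Φ⁻¹(0.91) = 1.341. For small effect (d = 0.43): n per group = 2(z_{α/2} + z_β)²/d² = 2(1.645 + 1.341)²/0.43² = 96.4 → 97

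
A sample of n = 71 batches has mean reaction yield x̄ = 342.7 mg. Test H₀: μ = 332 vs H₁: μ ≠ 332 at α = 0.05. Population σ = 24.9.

z = (x̄ - μ₀)/(σ/√n) = (342.7 - 332)/(24.9/√71) = 3.621. Critical value: ±1.96. Since |3.621| > 1.96, Reject H₀.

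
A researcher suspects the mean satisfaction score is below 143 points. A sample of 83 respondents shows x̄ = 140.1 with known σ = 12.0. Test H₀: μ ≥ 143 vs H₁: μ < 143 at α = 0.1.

z = -2.202. Critical value: -1.28. Reject H₀.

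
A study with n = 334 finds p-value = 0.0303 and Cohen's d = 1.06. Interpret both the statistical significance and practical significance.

Statistically significant (p = 0.0303 < 0.05). Cohen's d = 1.06 indicates a large effect size. Both statistical and practical significance should be considered.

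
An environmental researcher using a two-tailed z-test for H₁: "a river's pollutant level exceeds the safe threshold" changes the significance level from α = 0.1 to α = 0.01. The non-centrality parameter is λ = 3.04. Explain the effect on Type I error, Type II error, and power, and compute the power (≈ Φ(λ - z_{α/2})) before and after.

Decreasing α from 0.1 to 0.01:
• Type I error rate decreases (α is the Type I rate by definition).
• Critical value moves from z_{α/2} = 1.645 to 2.576, so power = Φ(λ - z_{α/2}) goes from Φ(3.04 - 1.645) = 0.918 to Φ(3.04 - 2.576) = 0.679.
• Type II error rate β = 1 - power therefore increases (0.082 → 0.321).
Appropriate when false positives are costly — here, shutting down a compliant factory unnecessarily.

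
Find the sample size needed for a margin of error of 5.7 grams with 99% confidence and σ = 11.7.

n = (z*σ/E)² = (2.576×11.7/5.7)² = 28.0 → n = 28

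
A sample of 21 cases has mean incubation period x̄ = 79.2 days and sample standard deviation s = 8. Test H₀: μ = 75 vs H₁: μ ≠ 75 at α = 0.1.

t = (x̄ - μ₀)/(s/√n) = (79.2 - 75)/(8/√21) = 2.406. df = 20, critical t = ±1.725. Reject H₀.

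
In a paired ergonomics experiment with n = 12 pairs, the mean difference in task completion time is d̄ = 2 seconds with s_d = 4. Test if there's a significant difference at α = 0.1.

t = d̄/(s_d/√n) = 2/(4/√12) = 1.732. df = 11, critical t = ±1.796. Fail to reject H₀.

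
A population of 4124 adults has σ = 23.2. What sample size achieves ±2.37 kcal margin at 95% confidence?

Without FPC: n₀ = (1.96×23.2/2.37)² = 368.122. With FPC: n = n₀N/(n₀+N-1) = 338.03 → n = 339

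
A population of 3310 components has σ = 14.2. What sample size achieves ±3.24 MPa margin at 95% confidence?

Without FPC: n₀ = (1.96×14.2/3.24)² = 73.79. With FPC: n = n₀N/(n₀+N-1) = 72.2 → n = 73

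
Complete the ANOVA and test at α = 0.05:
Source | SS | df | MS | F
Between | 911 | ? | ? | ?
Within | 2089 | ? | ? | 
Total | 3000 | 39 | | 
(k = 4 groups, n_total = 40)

df_between = 3, df_within = 36. MS_between = 303.67, MS_within = 58.03. F = 5.233, F_crit ≈ 2.866. Reject H₀.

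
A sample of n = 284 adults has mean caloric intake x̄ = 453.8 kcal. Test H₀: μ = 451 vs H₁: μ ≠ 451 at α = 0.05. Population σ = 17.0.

z = (x̄ - μ₀)/(σ/√n) = (453.8 - 451)/(17.0/√284) = 2.776. Critical value: ±1.96. Since |2.776| > 1.96, Reject H₀.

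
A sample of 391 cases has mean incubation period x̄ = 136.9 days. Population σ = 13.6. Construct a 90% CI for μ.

CI = x̄ ± z*(σ/√n) = 136.9 ± 1.645(13.6/√391) = 136.9 ± 1.13 = (135.77, 138.03)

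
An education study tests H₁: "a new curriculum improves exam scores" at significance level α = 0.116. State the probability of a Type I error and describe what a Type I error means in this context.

P(Type I error) = α = 0.116. A Type I error is rejecting H₀ when H₀ is actually true (false positive) — here, concluding that a new curriculum improves exam scores when in fact this is not the case. Consequence: adopting a curriculum that gives no real benefit — disruption for nothing.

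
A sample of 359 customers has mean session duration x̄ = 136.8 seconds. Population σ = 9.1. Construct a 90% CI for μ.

CI = x̄ ± z*(σ/√n) = 136.8 ± 1.645(9.1/√359) = 136.8 ± 0.79 = (136.01, 137.59)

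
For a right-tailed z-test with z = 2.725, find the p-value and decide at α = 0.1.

p = P(Z > 2.725) = 1 - Φ(2.725) ≈ 0.0032. Since p < 0.1, reject H₀ (significant) at α = 0.1.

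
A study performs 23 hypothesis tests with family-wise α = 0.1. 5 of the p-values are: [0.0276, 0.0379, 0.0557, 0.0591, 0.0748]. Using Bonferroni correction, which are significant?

Bonferroni α = 0.1/23 = 0.00435. None of the given p-values are significant.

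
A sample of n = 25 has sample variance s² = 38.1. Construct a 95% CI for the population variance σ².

df = 24. χ²_{0.025} = 39.364, χ²_{0.975} = 12.401. CI for σ² = ((n-1)s²/χ²_{α/2}, (n-1)s²/χ²_{1-α/2}) = (24·38.1/39.364, 24·38.1/12.401) = (23.23, 73.74)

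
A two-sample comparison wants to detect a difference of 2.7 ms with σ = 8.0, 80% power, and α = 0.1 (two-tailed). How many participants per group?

n per group = 2(z_α/2 + z_β)²σ²/d² = 2×(1.645 + 0.84)²×8.0²/2.7² = 108.4 → n = 109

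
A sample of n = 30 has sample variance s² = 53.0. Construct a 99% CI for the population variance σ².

df = 29. χ²_{0.005} = 52.336, χ²_{0.995} = 13.121. CI for σ² = ((n-1)s²/χ²_{α/2}, (n-1)s²/χ²_{1-α/2}) = (29·53.0/52.336, 29·53.0/13.121) = (29.37, 117.14)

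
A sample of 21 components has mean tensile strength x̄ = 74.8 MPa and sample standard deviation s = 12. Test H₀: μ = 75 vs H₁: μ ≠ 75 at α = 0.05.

t = (x̄ - μ₀)/(s/√n) = (74.8 - 75)/(12/√21) = -0.076. df = 20, critical t = ±2.086. Fail to reject H₀.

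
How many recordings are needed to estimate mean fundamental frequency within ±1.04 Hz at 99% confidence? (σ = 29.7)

n = (z*σ/E)² = (2.576×29.7/1.04)² = 5411.8 → n = 5412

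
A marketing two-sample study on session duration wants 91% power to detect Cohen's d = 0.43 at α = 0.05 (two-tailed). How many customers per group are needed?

z_{α/2} = 1.96, z_β = Φ⁻¹(0.91) = 1.341. For small effect (d = 0.43): n per group = 2(z_{α/2} + z_β)²/d² = 2(1.96 + 1.341)²/0.43² = 117.9 → 118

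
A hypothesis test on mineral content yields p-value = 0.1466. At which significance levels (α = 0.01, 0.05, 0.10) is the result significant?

p = 0.1466. Not significant at any of the given levels.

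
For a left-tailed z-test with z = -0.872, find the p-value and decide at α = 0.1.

p = P(Z < -0.872) = Φ(-0.872) ≈ 0.1916. Since p ≥ 0.1, fail to reject H₀ (not significant) at α = 0.1.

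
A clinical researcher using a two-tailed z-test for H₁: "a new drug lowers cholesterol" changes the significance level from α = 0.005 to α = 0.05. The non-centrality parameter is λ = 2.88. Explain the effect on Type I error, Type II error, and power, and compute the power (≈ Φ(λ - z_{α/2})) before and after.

Increasing α from 0.005 to 0.05:
• Type I error rate increases (α is the Type I rate by definition).
• Critical value moves from z_{α/2} = 2.807 to 1.96, so power = Φ(λ - z_{α/2}) goes from Φ(2.88 - 2.807) = 0.529 to Φ(2.88 - 1.96) = 0.821.
• Type II error rate β = 1 - power therefore decreases (0.471 → 0.179).
Appropriate when false negatives are costly — here, shelving an effective drug — patients miss out on a treatment that would have helped.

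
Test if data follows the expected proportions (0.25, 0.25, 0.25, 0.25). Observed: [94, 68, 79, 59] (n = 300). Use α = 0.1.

Expected: [75.0, 75.0, 75.0, 75.0]. χ² = 9.093. df = 3, critical = 6.251. Reject H₀.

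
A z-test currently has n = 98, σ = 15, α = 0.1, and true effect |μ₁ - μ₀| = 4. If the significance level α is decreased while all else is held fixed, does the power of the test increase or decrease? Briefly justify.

Power decreases: a smaller α raises the critical value, so less of the H₁ sampling distribution falls in the rejection region.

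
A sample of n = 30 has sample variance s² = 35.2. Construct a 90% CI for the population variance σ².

df = 29. χ²_{0.05} = 42.557, χ²_{0.95} = 17.708. CI for σ² = ((n-1)s²/χ²_{α/2}, (n-1)s²/χ²_{1-α/2}) = (29·35.2/42.557, 29·35.2/17.708) = (23.99, 57.65)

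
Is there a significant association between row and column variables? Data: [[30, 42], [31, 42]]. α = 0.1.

χ² = 0.009. df = 1, critical = 2.706. Fail to reject H₀. No evidence of dependence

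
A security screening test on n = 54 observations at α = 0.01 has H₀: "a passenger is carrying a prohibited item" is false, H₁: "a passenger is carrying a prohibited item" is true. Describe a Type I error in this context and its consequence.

Type I error: rejecting H₀ when it is true — concluding that a passenger is carrying a prohibited item when in fact it is not. Consequence: detaining an innocent passenger — delay and inconvenience.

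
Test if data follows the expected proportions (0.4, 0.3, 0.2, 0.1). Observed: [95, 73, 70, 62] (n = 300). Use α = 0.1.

Expected: [120.0, 90.0, 60.0, 30.0]. χ² = 44.219. df = 3, critical = 6.251. Reject H₀.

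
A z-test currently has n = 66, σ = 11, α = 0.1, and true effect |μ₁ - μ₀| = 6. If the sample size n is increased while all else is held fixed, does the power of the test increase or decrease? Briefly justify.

Power increases: a larger n shrinks the standard error σ/√n, moving the sampling distribution under H₁ further from the critical value.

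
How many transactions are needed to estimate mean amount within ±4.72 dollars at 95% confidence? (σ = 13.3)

n = (z*σ/E)² = (1.96×13.3/4.72)² = 30.5 → n = 31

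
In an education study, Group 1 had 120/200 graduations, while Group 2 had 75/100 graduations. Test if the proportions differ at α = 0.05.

p̂₁ = 0.6, p̂₂ = 0.75, pooled p̂ = 0.65. z = -2.568. Critical: ±1.96. Reject H₀.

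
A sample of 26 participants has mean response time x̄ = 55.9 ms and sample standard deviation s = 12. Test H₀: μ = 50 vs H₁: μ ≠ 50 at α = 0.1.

t = (x̄ - μ₀)/(s/√n) = (55.9 - 50)/(12/√26) = 2.507. df = 25, critical t = ±1.708. Reject H₀.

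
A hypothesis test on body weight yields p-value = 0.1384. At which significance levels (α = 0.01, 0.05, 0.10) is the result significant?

p = 0.1384. Not significant at any of the given levels.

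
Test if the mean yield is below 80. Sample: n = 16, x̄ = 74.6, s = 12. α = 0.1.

t = (74.6 - 80)/(12/√16) = -1.8, df = 15. Critical t = -1.341. Reject H₀.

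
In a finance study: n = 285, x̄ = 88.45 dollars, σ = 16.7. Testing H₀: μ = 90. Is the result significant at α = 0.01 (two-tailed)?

z = (88.45 - 90)/(16.7/√285) = -1.567. Since |z| ≤ 2.576, not significant at α = 0.01.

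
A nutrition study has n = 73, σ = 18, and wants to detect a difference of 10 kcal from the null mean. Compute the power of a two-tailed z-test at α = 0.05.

SE = σ/√n = 18/√73 = 2.107. Non-centrality λ = d/SE = 10/2.107 = 4.747. Power ≈ Φ(λ - z_{α/2}) = Φ(4.747 - 1.96) = Φ(2.787) = 0.997.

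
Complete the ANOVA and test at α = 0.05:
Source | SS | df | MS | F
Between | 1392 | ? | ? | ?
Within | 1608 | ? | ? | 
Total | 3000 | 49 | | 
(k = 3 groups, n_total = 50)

df_between = 2, df_within = 47. MS_between = 696.0, MS_within = 34.21. F = 20.343, F_crit ≈ 3.195. Reject H₀.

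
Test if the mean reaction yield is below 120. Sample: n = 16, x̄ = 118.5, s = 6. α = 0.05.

t = (118.5 - 120)/(6/√16) = -1.0, df = 15. Critical t = -1.753. Fail to reject H₀.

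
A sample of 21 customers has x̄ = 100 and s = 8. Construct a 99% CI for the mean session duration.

CI = x̄ ± t*(s/√n) = 100 ± 2.845(8/√21) = (95.03, 104.97)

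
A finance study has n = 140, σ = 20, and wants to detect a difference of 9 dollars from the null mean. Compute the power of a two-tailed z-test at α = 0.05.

SE = σ/√n = 20/√140 = 1.69. Non-centrality λ = d/SE = 9/1.69 = 5.324. Power ≈ Φ(λ - z_{α/2}) = Φ(5.324 - 1.96) = Φ(3.364) = 1.0.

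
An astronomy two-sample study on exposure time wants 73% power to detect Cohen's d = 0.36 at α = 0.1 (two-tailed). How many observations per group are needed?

z_{α/2} = 1.645, z_β = Φ⁻¹(0.73) = 0.613. For small effect (d = 0.36): n per group = 2(z_{α/2} + z_β)²/d² = 2(1.645 + 0.613)²/0.36² = 78.7 → 79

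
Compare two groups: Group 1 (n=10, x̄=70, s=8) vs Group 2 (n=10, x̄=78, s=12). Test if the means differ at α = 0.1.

Pooled sp = 10.2. t = -1.754, df = 18. Critical t = ±1.734. Reject H₀.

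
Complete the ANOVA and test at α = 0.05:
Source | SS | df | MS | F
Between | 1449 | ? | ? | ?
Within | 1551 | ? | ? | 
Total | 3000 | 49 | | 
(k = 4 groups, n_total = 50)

df_between = 3, df_within = 46. MS_between = 483.0, MS_within = 33.72. F = 14.325, F_crit ≈ 2.807. Reject H₀.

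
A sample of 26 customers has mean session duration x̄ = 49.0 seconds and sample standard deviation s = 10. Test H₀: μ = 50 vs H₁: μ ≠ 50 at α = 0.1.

t = (x̄ - μ₀)/(s/√n) = (49.0 - 50)/(10/√26) = -0.51. df = 25, critical t = ±1.708. Fail to reject H₀.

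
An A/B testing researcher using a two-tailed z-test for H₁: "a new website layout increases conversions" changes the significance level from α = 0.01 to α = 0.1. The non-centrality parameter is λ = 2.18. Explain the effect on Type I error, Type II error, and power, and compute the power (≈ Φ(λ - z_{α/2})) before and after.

Increasing α from 0.01 to 0.1:
• Type I error rate increases (α is the Type I rate by definition).
• Critical value moves from z_{α/2} = 2.576 to 1.645, so power = Φ(λ - z_{α/2}) goes from Φ(2.18 - 2.576) = 0.346 to Φ(2.18 - 1.645) = 0.704.
• Type II error rate β = 1 - power therefore decreases (0.654 → 0.296).
Appropriate when false negatives are costly — here, discarding a layout that would have improved conversions — lost revenue.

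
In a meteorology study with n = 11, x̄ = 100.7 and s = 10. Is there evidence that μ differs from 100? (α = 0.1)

t = (x̄ - μ₀)/(s/√n) = (100.7 - 100)/(10/√11) = 0.232. df = 10, critical t = ±1.812. Fail to reject H₀.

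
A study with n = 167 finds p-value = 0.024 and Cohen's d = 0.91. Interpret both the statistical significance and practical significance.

Statistically significant (p = 0.024 < 0.05). Cohen's d = 0.91 indicates a large effect size. Both statistical and practical significance should be considered.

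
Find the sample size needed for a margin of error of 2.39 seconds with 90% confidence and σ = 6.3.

n = (z*σ/E)² = (1.645×6.3/2.39)² = 18.8 → n = 19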